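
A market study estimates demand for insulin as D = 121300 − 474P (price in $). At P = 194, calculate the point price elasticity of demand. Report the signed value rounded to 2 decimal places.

dD/dP = −474. At P = 194, D = 121300 − 474(194) = 29344.
Ed = (dD/dP)·(P/D) = −474 × (194/29344) = -3.1337…

-3.13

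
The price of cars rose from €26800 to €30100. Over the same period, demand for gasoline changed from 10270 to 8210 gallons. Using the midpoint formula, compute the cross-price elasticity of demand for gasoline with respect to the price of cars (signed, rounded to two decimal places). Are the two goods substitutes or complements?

-1.92; complements

%ΔQ_{gasoline} = (8210 − 10270)/avg = -2060/9240 = -0.222943…
%ΔP_{cars} = (30100 − 26800)/avg = 3300/28450 = 0.115992…
E_cross = (-2060/9240) / (3300/28450) = -1.9220…
E_cross < 0 ⇒ the goods are complements.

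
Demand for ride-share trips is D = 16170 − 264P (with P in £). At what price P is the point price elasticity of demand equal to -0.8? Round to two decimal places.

Ed = −264P/(16170 − 264P). Set this equal to -0.8:
264P = 0.8·(16170 − 264P) ⇒ 264P(1 + 0.8) = 0.8·16170
P = 0.8·16170 / (264·1.8) = 27.2222…

27.22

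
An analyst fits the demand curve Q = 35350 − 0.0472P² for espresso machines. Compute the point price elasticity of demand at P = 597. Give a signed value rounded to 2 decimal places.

-1.82

dQ/dP = −2·0.0472·P = -56.3568. At P = 597, Q = 18527.4952.
Ed = (dQ/dP)·(P/Q) = (-56.3568) × (597/18527.4952) = -1.8159…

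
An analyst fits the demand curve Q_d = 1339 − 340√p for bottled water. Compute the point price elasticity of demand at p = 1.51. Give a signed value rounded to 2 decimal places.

-0.23

dQ_d/dp = −340/(2√p) = -138.344. At p = 1.51, Q_d = 921.201.
Ed = (dQ_d/dp)·(p/Q_d) = (-138.344) × (1.51/921.201) = -0.2267…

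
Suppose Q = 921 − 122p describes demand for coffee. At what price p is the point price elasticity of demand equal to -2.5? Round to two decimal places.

5.39

Ed = −122p/(921 − 122p). Set this equal to -2.5:
122p = 2.5·(921 − 122p) ⇒ 122p(1 + 2.5) = 2.5·921
p = 2.5·921 / (122·3.5) = 5.3922…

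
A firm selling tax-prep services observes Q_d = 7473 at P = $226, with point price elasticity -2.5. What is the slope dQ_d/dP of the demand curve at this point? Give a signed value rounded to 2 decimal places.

-82.67

Ed = (dQ_d/dP)·(P/Q_d) ⇒ dQ_d/dP = Ed·Q_d/P = (-2.5)·7473/226 = -82.6659…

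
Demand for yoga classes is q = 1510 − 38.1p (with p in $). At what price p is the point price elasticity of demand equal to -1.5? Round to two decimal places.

Ed = −38.1p/(1510 − 38.1p). Set this equal to -1.5:
38.1p = 1.5·(1510 − 38.1p) ⇒ 38.1p(1 + 1.5) = 1.5·1510
p = 1.5·1510 / (38.1·2.5) = 23.7795…

23.78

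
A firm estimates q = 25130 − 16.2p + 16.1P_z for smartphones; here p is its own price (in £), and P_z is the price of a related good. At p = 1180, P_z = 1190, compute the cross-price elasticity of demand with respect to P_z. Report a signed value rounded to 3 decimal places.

At the given values, q = 25130 − 16.2(1180) + 16.1(1190) = 25173.
∂q/∂P_z = 16.1.
E = (16.1) × (1190/25173) = 0.76109…

0.761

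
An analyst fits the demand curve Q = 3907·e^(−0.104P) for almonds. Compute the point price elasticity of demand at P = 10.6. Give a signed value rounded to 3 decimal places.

-1.102

dQ/dP = −0.104·Q = -134.931. At P = 10.6, Q = 1297.41.
Ed = (dQ/dP)·(P/Q) = (-134.931) × (10.6/1297.41) = -1.1024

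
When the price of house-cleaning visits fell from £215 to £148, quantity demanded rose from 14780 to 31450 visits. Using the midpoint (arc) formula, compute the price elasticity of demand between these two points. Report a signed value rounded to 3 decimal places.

%ΔQ = (31450 − 14780) / [(14780 + 31450)/2] = 16670/23115 = 0.721176…
%ΔP = (148 − 215) / [(215 + 148)/2] = -67/181.5 = -0.369146…
Arc Ed = %ΔQ / %ΔP = (16670/23115) / (-67/181.5) = -1.95363…

-1.954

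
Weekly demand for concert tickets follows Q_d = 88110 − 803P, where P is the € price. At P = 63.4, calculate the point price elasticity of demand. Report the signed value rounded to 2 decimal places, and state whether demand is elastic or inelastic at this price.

-1.37; elastic

dQ_d/dP = −803. At P = 63.4, Q_d = 88110 − 803(63.4) = 37199.8.
Ed = (dQ_d/dP)·(P/Q_d) = −803 × (63.4/37199.8) = -1.3685…
|Ed| = 1.37 > 1, so demand is elastic.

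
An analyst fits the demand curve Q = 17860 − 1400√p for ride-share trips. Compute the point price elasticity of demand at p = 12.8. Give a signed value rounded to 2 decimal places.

-0.19

dQ/dp = −1400/(2√p) = -195.656. At p = 12.8, Q = 12851.2.
Ed = (dQ/dp)·(p/Q) = (-195.656) × (12.8/12851.2) = -0.1948…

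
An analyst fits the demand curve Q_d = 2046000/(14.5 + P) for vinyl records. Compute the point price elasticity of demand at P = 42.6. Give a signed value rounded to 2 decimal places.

-0.75

dQ_d/dP = −2046000/(14.5 + P)² = -627.528. At P = 42.6, Q_d = 35831.9.
Ed = (dQ_d/dP)·(P/Q_d) = (-627.528) × (42.6/35831.9) = -0.7460…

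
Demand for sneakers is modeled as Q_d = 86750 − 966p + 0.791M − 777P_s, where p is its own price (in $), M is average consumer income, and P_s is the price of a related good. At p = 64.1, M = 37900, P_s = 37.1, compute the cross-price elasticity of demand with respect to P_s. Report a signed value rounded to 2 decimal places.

At the given values, Q_d = 86750 − 966(64.1) + 0.791(37900) − 777(37.1) = 25981.6.
∂Q_d/∂P_s = -777.
E = (-777) × (37.1/25981.6) = -1.1095…

-1.11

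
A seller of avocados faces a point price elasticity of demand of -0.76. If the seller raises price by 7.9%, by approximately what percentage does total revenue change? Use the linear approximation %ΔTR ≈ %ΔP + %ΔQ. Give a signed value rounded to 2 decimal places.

+1.90%

%ΔQ ≈ Ed × %ΔP = (-0.76) × (+7.9%) = -6.0040%
%ΔTR ≈ %ΔP + %ΔQ = (+7.9%) + (-6.0040%) = +1.8960%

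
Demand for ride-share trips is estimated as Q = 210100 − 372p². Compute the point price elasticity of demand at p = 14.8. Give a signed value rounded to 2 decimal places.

dQ/dp = −2·372·p = -11011.2. At p = 14.8, Q = 128617.12.
Ed = (dQ/dp)·(p/Q) = (-11011.2) × (14.8/128617.12) = -1.2670…

-1.27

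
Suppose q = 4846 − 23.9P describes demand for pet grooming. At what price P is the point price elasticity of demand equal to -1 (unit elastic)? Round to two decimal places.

101.38

Ed = −23.9P/(4846 − 23.9P). Set this equal to -1:
23.9P = 1·(4846 − 23.9P) ⇒ 23.9P(1 + 1) = 1·4846
P = 1·4846 / (23.9·2) = 101.3807…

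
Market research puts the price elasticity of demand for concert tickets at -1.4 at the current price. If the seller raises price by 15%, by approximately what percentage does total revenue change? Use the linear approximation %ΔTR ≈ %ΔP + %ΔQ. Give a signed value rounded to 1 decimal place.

-6.0%

%ΔQ ≈ Ed × %ΔP = (-1.4) × (+15%) = -21.0000%
%ΔTR ≈ %ΔP + %ΔQ = (+15%) + (-21.0000%) = -6.0000%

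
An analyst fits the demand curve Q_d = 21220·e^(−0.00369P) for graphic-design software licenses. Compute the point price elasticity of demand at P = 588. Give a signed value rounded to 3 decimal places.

-2.170

dQ_d/dP = −0.00369·Q_d = -8.94282. At P = 588, Q_d = 2423.53.
Ed = (dQ_d/dP)·(P/Q_d) = (-8.94282) × (588/2423.53) = -2.16972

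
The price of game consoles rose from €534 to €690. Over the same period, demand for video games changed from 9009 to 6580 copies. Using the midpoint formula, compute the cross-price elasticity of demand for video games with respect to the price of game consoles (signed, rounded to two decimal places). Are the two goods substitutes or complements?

-1.22; complements

%ΔQ_{video games} = (6580 − 9009)/avg = -2429/7794.5 = -0.311629…
%ΔP_{game consoles} = (690 − 534)/avg = 156/612 = 0.254901…
E_cross = (-2429/7794.5) / (156/612) = -1.2225…
E_cross < 0 ⇒ the goods are complements.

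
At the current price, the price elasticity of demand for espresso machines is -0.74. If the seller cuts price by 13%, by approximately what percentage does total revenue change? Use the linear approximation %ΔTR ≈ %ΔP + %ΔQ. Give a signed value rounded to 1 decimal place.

-3.4%

%ΔQ ≈ Ed × %ΔP = (-0.74) × (-13%) = +9.6200%
%ΔTR ≈ %ΔP + %ΔQ = (-13%) + (+9.6200%) = -3.3800%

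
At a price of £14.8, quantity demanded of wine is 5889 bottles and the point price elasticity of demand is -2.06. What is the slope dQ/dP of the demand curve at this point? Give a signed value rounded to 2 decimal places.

Ed = (dQ/dP)·(P/Q) ⇒ dQ/dP = Ed·Q/P = (-2.06)·5889/14.8 = -819.6851…

-819.69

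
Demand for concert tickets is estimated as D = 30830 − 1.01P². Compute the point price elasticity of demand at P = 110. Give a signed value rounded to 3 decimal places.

dD/dP = −2·1.01·P = -222.2. At P = 110, D = 18609.
Ed = (dD/dP)·(P/D) = (-222.2) × (110/18609) = -1.31345…

-1.313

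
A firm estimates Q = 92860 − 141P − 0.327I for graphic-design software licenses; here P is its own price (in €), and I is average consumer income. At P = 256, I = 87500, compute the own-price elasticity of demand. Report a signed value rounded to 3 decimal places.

-1.282

At the given values, Q = 92860 − 141(256) − 0.327(87500) = 28151.5.
∂Q/∂P = −141.
E = (-141) × (256/28151.5) = -1.28220…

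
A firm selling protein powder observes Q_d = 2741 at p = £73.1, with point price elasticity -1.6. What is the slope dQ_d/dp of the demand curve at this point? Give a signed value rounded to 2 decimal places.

Ed = (dQ_d/dp)·(p/Q_d) ⇒ dQ_d/dp = Ed·Q_d/p = (-1.6)·2741/73.1 = -59.9945…

-59.99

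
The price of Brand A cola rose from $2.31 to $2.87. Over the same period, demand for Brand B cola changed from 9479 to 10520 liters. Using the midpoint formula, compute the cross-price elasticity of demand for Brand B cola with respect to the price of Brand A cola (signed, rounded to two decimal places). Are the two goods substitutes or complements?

0.48; substitutes

%ΔQ_{Brand B cola} = (10520 − 9479)/avg = 1041/9999.5 = 0.104105…
%ΔP_{Brand A cola} = (2.87 − 2.31)/avg = 0.56/2.59 = 0.216216…
E_cross = (1041/9999.5) / (0.56/2.59) = 0.4814…
E_cross > 0 ⇒ the goods are substitutes.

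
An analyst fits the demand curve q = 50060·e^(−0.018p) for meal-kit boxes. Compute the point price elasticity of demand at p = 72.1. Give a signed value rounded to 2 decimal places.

-1.30

dq/dp = −0.018·q = -246.114. At p = 72.1, q = 13673.
Ed = (dq/dp)·(p/q) = (-246.114) × (72.1/13673) = -1.2978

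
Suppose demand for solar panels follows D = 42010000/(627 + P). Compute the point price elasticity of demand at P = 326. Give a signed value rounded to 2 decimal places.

-0.34

dD/dP = −42010000/(627 + P)² = -46.2559. At P = 326, D = 44081.8.
Ed = (dD/dP)·(P/D) = (-46.2559) × (326/44081.8) = -0.3420…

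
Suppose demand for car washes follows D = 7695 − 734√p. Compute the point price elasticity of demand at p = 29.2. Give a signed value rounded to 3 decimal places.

-0.532

dD/dp = −734/(2√p) = -67.9164. At p = 29.2, D = 3728.68.
Ed = (dD/dp)·(p/D) = (-67.9164) × (29.2/3728.68) = -0.53186…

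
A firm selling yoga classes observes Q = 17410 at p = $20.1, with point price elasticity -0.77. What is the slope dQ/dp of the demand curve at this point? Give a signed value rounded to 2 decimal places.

Ed = (dQ/dp)·(p/Q) ⇒ dQ/dp = Ed·Q/p = (-0.77)·17410/20.1 = -666.9502…

-666.95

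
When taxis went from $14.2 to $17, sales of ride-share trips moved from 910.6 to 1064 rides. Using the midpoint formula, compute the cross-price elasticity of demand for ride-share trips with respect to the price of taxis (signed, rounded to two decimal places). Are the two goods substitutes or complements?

0.87; substitutes

%ΔQ_{ride-share trips} = (1064 − 910.6)/avg = 153.4/987.3 = 0.155373…
%ΔP_{taxis} = (17 − 14.2)/avg = 2.8/15.6 = 0.179487…
E_cross = (153.4/987.3) / (2.8/15.6) = 0.8656…
E_cross > 0 ⇒ the goods are substitutes.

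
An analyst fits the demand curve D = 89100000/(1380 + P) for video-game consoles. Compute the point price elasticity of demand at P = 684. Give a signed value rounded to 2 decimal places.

dD/dP = −89100000/(1380 + P)² = -20.915. At P = 684, D = 43168.6.
Ed = (dD/dP)·(P/D) = (-20.915) × (684/43168.6) = -0.3313…

-0.33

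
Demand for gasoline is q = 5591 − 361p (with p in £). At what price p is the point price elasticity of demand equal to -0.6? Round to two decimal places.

5.81

Ed = −361p/(5591 − 361p). Set this equal to -0.6:
361p = 0.6·(5591 − 361p) ⇒ 361p(1 + 0.6) = 0.6·5591
p = 0.6·5591 / (361·1.6) = 5.8078…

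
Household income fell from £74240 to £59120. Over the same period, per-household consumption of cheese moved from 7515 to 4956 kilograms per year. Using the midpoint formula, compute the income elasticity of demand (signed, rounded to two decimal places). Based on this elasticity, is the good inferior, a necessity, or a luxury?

%ΔQ = (4956 − 7515)/[( 7515 + 4956)/2] = -2559/6235.5 = -0.410392…
%ΔIncome = (59120 − 74240)/[( 74240 + 59120)/2] = -15120/66680 = -0.226754…
E_income = (-2559/6235.5) / (-15120/66680) = 1.8098…
E_income > 1 ⇒ normal good, luxury.

1.81; luxury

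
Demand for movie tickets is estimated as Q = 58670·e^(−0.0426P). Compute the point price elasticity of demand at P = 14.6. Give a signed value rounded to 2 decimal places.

-0.62

dQ/dP = −0.0426·Q = -1341.87. At P = 14.6, Q = 31499.4.
Ed = (dQ/dP)·(P/Q) = (-1341.87) × (14.6/31499.4) = -0.6219…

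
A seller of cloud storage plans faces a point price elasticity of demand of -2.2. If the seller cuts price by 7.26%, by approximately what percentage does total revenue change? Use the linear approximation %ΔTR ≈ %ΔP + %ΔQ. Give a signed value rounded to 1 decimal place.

+8.7%

%ΔQ ≈ Ed × %ΔP = (-2.2) × (-7.26%) = +15.9720%
%ΔTR ≈ %ΔP + %ΔQ = (-7.26%) + (+15.9720%) = +8.7120%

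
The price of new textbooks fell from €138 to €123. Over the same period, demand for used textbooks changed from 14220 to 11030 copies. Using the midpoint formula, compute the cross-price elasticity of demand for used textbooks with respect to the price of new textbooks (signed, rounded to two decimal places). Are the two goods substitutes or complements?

2.20; substitutes

%ΔQ_{used textbooks} = (11030 − 14220)/avg = -3190/12625 = -0.252673…
%ΔP_{new textbooks} = (123 − 138)/avg = -15/130.5 = -0.114942…
E_cross = (-3190/12625) / (-15/130.5) = 2.1982…
E_cross > 0 ⇒ the goods are substitutes.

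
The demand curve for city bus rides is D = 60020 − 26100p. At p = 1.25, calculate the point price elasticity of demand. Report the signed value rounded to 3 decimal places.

-1.191

dD/dp = −26100. At p = 1.25, D = 60020 − 26100(1.25) = 27395.
Ed = (dD/dp)·(p/D) = −26100 × (1.25/27395) = -1.19091…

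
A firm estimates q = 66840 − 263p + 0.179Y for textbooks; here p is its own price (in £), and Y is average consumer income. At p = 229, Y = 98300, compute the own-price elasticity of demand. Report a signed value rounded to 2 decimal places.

-2.49

At the given values, q = 66840 − 263(229) + 0.179(98300) = 24208.7.
∂q/∂p = −263.
E = (-263) × (229/24208.7) = -2.4878…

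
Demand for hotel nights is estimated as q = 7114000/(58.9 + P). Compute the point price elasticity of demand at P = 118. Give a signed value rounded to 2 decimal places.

-0.67

dq/dP = −7114000/(58.9 + P)² = -227.331. At P = 118, q = 40214.8.
Ed = (dq/dP)·(P/q) = (-227.331) × (118/40214.8) = -0.6670…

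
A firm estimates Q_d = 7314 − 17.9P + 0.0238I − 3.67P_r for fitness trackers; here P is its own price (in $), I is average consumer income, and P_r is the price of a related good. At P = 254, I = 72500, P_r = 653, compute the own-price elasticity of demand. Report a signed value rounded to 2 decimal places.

At the given values, Q_d = 7314 − 17.9(254) + 0.0238(72500) − 3.67(653) = 2096.39.
∂Q_d/∂P = −17.9.
E = (-17.9) × (254/2096.39) = -2.1687…

-2.17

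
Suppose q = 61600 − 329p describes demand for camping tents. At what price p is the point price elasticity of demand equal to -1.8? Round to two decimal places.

Ed = −329p/(61600 − 329p). Set this equal to -1.8:
329p = 1.8·(61600 − 329p) ⇒ 329p(1 + 1.8) = 1.8·61600
p = 1.8·61600 / (329·2.8) = 120.3647…

120.36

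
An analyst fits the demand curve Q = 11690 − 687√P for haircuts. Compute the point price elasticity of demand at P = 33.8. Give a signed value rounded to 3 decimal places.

-0.259

dQ/dP = −687/(2√P) = -59.0838. At P = 33.8, Q = 7695.94.
Ed = (dQ/dP)·(P/Q) = (-59.0838) × (33.8/7695.94) = -0.25949…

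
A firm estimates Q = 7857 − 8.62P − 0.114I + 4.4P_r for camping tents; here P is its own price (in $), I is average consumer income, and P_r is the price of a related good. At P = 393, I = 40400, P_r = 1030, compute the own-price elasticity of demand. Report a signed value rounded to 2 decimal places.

-0.77

At the given values, Q = 7857 − 8.62(393) − 0.114(40400) + 4.4(1030) = 4395.74.
∂Q/∂P = −8.62.
E = (-8.62) × (393/4395.74) = -0.7706…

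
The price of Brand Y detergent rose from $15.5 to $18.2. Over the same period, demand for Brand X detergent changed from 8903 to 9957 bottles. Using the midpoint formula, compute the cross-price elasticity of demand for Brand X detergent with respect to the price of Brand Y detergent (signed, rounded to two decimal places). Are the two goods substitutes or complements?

0.70; substitutes

%ΔQ_{Brand X detergent} = (9957 − 8903)/avg = 1054/9430 = 0.111770…
%ΔP_{Brand Y detergent} = (18.2 − 15.5)/avg = 2.7/16.85 = 0.160237…
E_cross = (1054/9430) / (2.7/16.85) = 0.6975…
E_cross > 0 ⇒ the goods are substitutes.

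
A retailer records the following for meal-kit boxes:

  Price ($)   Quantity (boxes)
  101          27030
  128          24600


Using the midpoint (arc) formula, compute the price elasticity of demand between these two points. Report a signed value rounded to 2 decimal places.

-0.40

%ΔQ = (24600 − 27030) / [(27030 + 24600)/2] = -2430/25815 = -0.094131…
%ΔP = (128 − 101) / [(101 + 128)/2] = 27/114.5 = 0.235807…
Arc Ed = %ΔQ / %ΔP = (-2430/25815) / (27/114.5) = -0.3991…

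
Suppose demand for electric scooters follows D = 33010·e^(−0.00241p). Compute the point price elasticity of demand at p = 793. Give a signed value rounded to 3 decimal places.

dD/dp = −0.00241·D = -11.7671. At p = 793, D = 4882.61.
Ed = (dD/dp)·(p/D) = (-11.7671) × (793/4882.61) = -1.91113

-1.911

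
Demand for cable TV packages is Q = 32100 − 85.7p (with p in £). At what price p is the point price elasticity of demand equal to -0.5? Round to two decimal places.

124.85

Ed = −85.7p/(32100 − 85.7p). Set this equal to -0.5:
85.7p = 0.5·(32100 − 85.7p) ⇒ 85.7p(1 + 0.5) = 0.5·32100
p = 0.5·32100 / (85.7·1.5) = 124.8541…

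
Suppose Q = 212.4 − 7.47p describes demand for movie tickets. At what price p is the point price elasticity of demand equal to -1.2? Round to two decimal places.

15.51

Ed = −7.47p/(212.4 − 7.47p). Set this equal to -1.2:
7.47p = 1.2·(212.4 − 7.47p) ⇒ 7.47p(1 + 1.2) = 1.2·212.4
p = 1.2·212.4 / (7.47·2.2) = 15.5093…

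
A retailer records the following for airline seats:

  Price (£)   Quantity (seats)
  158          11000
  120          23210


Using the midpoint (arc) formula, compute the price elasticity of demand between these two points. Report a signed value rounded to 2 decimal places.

-2.61

%ΔQ = (23210 − 11000) / [(11000 + 23210)/2] = 12210/17105 = 0.713826…
%ΔP = (120 − 158) / [(158 + 120)/2] = -38/139 = -0.273381…
Arc Ed = %ΔQ / %ΔP = (12210/17105) / (-38/139) = -2.6111…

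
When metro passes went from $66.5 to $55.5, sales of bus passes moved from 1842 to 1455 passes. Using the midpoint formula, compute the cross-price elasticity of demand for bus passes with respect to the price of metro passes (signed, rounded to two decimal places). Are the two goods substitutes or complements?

1.30; substitutes

%ΔQ_{bus passes} = (1455 − 1842)/avg = -387/1648.5 = -0.234758…
%ΔP_{metro passes} = (55.5 − 66.5)/avg = -11/61 = -0.180327…
E_cross = (-387/1648.5) / (-11/61) = 1.3018…
E_cross > 0 ⇒ the goods are substitutes.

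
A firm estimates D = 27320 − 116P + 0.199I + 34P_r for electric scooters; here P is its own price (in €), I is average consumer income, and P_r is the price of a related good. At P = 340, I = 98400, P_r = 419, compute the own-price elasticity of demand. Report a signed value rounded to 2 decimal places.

At the given values, D = 27320 − 116(340) + 0.199(98400) + 34(419) = 21707.6.
∂D/∂P = −116.
E = (-116) × (340/21707.6) = -1.8168…

-1.82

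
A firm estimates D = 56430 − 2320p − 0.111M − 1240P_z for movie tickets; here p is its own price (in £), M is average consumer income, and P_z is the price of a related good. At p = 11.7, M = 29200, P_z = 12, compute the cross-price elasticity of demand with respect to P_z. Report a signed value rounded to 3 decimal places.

At the given values, D = 56430 − 2320(11.7) − 0.111(29200) − 1240(12) = 11164.8.
∂D/∂P_z = -1240.
E = (-1240) × (12/11164.8) = -1.33276…

-1.333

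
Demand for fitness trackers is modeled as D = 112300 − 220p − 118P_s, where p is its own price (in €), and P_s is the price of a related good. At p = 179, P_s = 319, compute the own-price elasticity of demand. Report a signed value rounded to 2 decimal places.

At the given values, D = 112300 − 220(179) − 118(319) = 35278.
∂D/∂p = −220.
E = (-220) × (179/35278) = -1.1162…

-1.12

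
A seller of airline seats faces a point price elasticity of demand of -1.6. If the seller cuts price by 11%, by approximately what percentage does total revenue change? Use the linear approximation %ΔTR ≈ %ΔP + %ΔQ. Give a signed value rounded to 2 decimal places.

+6.60%

%ΔQ ≈ Ed × %ΔP = (-1.6) × (-11%) = +17.6000%
%ΔTR ≈ %ΔP + %ΔQ = (-11%) + (+17.6000%) = +6.6000%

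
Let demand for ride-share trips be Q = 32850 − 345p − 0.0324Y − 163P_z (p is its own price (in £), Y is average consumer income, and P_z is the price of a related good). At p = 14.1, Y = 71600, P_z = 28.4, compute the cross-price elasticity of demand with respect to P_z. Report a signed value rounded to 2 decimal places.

At the given values, Q = 32850 − 345(14.1) − 0.0324(71600) − 163(28.4) = 21036.46.
∂Q/∂P_z = -163.
E = (-163) × (28.4/21036.46) = -0.2200…

-0.22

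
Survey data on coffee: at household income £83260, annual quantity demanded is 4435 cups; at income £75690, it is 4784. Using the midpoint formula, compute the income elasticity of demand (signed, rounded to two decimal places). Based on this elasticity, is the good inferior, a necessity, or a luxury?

-0.79; inferior

%ΔQ = (4784 − 4435)/[( 4435 + 4784)/2] = 349/4609.5 = 0.075713…
%ΔIncome = (75690 − 83260)/[( 83260 + 75690)/2] = -7570/79475 = -0.095250…
E_income = (349/4609.5) / (-7570/79475) = -0.7948…
E_income < 0 ⇒ inferior good.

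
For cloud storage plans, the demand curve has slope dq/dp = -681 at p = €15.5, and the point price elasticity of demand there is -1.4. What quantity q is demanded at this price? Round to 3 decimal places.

7539.643

Ed = (dq/dp)·(p/q) ⇒ q = (dq/dp)·p/Ed = (-681)·15.5/(-1.4) = 7539.64285…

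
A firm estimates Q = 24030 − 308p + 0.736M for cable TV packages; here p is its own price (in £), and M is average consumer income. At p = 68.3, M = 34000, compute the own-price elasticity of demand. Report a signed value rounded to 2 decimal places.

-0.75

At the given values, Q = 24030 − 308(68.3) + 0.736(34000) = 28017.6.
∂Q/∂p = −308.
E = (-308) × (68.3/28017.6) = -0.7508…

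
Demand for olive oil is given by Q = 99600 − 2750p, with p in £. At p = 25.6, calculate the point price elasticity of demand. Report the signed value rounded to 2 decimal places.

dQ/dp = −2750. At p = 25.6, Q = 99600 − 2750(25.6) = 29200.
Ed = (dQ/dp)·(p/Q) = −2750 × (25.6/29200) = -2.4109…

-2.41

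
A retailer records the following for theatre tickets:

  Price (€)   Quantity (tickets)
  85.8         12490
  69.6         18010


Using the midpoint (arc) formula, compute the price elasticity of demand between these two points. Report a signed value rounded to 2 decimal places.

%ΔQ = (18010 − 12490) / [(12490 + 18010)/2] = 5520/15250 = 0.361967…
%ΔP = (69.6 − 85.8) / [(85.8 + 69.6)/2] = -16.2/77.7 = -0.208494…
Arc Ed = %ΔQ / %ΔP = (5520/15250) / (-16.2/77.7) = -1.7361…

-1.74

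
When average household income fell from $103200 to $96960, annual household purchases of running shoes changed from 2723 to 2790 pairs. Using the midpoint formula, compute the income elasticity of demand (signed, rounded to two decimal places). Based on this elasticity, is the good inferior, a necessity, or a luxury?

%ΔQ = (2790 − 2723)/[( 2723 + 2790)/2] = 67/2756.5 = 0.024306…
%ΔIncome = (96960 − 103200)/[( 103200 + 96960)/2] = -6240/100080 = -0.062350…
E_income = (67/2756.5) / (-6240/100080) = -0.3898…
E_income < 0 ⇒ inferior good.

-0.39; inferior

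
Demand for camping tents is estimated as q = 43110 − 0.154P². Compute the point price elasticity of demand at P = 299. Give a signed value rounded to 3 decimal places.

dq/dP = −2·0.154·P = -92.092. At P = 299, q = 29342.246.
Ed = (dq/dP)·(P/q) = (-92.092) × (299/29342.246) = -0.93842…

-0.938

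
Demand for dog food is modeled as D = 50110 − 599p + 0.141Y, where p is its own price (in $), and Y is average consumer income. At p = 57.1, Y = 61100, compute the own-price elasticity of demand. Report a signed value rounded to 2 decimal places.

-1.39

At the given values, D = 50110 − 599(57.1) + 0.141(61100) = 24522.2.
∂D/∂p = −599.
E = (-599) × (57.1/24522.2) = -1.3947…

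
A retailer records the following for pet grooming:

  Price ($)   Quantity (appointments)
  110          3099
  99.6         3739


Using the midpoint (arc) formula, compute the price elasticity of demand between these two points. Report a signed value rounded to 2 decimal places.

-1.89

%ΔQ = (3739 − 3099) / [(3099 + 3739)/2] = 640/3419 = 0.187189…
%ΔP = (99.6 − 110) / [(110 + 99.6)/2] = -10.4/104.8 = -0.099236…
Arc Ed = %ΔQ / %ΔP = (640/3419) / (-10.4/104.8) = -1.8862…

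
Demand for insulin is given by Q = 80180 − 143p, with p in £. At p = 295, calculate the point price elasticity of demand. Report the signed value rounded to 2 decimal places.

dQ/dp = −143. At p = 295, Q = 80180 − 143(295) = 37995.
Ed = (dQ/dp)·(p/Q) = −143 × (295/37995) = -1.1102…

-1.11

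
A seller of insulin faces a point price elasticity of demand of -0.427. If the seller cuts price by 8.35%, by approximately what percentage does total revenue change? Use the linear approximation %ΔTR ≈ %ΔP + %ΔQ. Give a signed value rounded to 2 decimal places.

-4.78%

%ΔQ ≈ Ed × %ΔP = (-0.427) × (-8.35%) = +3.5655%
%ΔTR ≈ %ΔP + %ΔQ = (-8.35%) + (+3.5655%) = -4.7846%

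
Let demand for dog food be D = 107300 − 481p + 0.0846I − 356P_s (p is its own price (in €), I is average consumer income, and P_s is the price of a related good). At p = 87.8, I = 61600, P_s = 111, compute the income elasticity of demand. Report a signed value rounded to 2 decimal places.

0.17

At the given values, D = 107300 − 481(87.8) + 0.0846(61600) − 356(111) = 30763.56.
∂D/∂I = 0.0846.
E = (0.0846) × (61600/30763.56) = 0.1694…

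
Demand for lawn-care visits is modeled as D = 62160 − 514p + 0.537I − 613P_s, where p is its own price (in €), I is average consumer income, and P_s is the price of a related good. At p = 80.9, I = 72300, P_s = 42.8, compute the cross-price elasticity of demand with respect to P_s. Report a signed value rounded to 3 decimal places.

-0.791

At the given values, D = 62160 − 514(80.9) + 0.537(72300) − 613(42.8) = 33166.1.
∂D/∂P_s = -613.
E = (-613) × (42.8/33166.1) = -0.79106…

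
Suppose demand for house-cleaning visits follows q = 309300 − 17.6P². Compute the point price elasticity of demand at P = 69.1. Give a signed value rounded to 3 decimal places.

-0.746

dq/dP = −2·17.6·P = -2432.32. At P = 69.1, q = 225263.344.
Ed = (dq/dP)·(P/q) = (-2432.32) × (69.1/225263.344) = -0.74611…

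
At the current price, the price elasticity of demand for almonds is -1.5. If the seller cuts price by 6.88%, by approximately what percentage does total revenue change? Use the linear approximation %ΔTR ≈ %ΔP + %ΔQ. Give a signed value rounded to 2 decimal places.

%ΔQ ≈ Ed × %ΔP = (-1.5) × (-6.88%) = +10.3200%
%ΔTR ≈ %ΔP + %ΔQ = (-6.88%) + (+10.3200%) = +3.4400%

+3.44%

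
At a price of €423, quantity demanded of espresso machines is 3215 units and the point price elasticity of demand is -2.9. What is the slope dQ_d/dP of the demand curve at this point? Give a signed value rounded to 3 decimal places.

-22.041

Ed = (dQ_d/dP)·(P/Q_d) ⇒ dQ_d/dP = Ed·Q_d/P = (-2.9)·3215/423 = -22.04137…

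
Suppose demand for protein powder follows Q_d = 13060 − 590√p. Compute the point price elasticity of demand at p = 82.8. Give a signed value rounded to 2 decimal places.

-0.35

dQ_d/dp = −590/(2√p) = -32.4195. At p = 82.8, Q_d = 7691.32.
Ed = (dQ_d/dp)·(p/Q_d) = (-32.4195) × (82.8/7691.32) = -0.3490…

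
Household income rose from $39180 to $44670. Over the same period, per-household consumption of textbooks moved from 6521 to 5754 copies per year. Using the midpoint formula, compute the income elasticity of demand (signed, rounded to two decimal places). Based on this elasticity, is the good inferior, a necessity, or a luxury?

-0.95; inferior

%ΔQ = (5754 − 6521)/[( 6521 + 5754)/2] = -767/6137.5 = -0.124969…
%ΔIncome = (44670 − 39180)/[( 39180 + 44670)/2] = 5490/41925 = 0.130948…
E_income = (-767/6137.5) / (5490/41925) = -0.9543…
E_income < 0 ⇒ inferior good.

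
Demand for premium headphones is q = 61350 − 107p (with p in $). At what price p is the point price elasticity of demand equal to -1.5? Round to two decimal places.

Ed = −107p/(61350 − 107p). Set this equal to -1.5:
107p = 1.5·(61350 − 107p) ⇒ 107p(1 + 1.5) = 1.5·61350
p = 1.5·61350 / (107·2.5) = 344.0186…

344.02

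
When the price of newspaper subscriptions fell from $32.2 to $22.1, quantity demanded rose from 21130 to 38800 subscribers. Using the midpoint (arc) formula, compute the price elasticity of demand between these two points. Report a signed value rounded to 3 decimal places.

-1.585

%ΔQ = (38800 − 21130) / [(21130 + 38800)/2] = 17670/29965 = 0.589687…
%ΔP = (22.1 − 32.2) / [(32.2 + 22.1)/2] = -10.1/27.15 = -0.372007…
Arc Ed = %ΔQ / %ΔP = (17670/29965) / (-10.1/27.15) = -1.58515…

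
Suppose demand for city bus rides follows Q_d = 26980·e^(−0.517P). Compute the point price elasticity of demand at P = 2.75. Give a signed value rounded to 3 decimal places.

-1.422

dQ_d/dP = −0.517·Q_d = -3365.69. At P = 2.75, Q_d = 6510.04.
Ed = (dQ_d/dP)·(P/Q_d) = (-3365.69) × (2.75/6510.04) = -1.42175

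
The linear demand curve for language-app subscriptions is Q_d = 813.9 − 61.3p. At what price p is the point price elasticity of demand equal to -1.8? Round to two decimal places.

8.54

Ed = −61.3p/(813.9 − 61.3p). Set this equal to -1.8:
61.3p = 1.8·(813.9 − 61.3p) ⇒ 61.3p(1 + 1.8) = 1.8·813.9
p = 1.8·813.9 / (61.3·2.8) = 8.5354…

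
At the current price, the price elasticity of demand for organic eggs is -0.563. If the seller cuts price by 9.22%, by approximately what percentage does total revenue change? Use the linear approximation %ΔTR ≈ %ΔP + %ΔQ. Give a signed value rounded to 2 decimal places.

%ΔQ ≈ Ed × %ΔP = (-0.563) × (-9.22%) = +5.1909%
%ΔTR ≈ %ΔP + %ΔQ = (-9.22%) + (+5.1909%) = -4.0291%

-4.03%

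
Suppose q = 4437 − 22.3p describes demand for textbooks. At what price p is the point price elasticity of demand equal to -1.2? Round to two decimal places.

Ed = −22.3p/(4437 − 22.3p). Set this equal to -1.2:
22.3p = 1.2·(4437 − 22.3p) ⇒ 22.3p(1 + 1.2) = 1.2·4437
p = 1.2·4437 / (22.3·2.2) = 108.5283…

108.53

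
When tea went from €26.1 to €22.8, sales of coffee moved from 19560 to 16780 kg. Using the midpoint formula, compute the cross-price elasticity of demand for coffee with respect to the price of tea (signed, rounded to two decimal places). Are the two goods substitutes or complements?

1.13; substitutes

%ΔQ_{coffee} = (16780 − 19560)/avg = -2780/18170 = -0.152999…
%ΔP_{tea} = (22.8 − 26.1)/avg = -3.3/24.45 = -0.134969…
E_cross = (-2780/18170) / (-3.3/24.45) = 1.1335…
E_cross > 0 ⇒ the goods are substitutes.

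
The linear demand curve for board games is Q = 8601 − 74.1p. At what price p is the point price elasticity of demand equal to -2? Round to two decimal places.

Ed = −74.1p/(8601 − 74.1p). Set this equal to -2:
74.1p = 2·(8601 − 74.1p) ⇒ 74.1p(1 + 2) = 2·8601
p = 2·8601 / (74.1·3) = 77.3819…

77.38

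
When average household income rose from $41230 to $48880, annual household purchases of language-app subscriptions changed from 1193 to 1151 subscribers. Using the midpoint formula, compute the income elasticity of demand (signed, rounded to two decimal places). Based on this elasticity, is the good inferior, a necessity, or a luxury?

%ΔQ = (1151 − 1193)/[( 1193 + 1151)/2] = -42/1172 = -0.035836…
%ΔIncome = (48880 − 41230)/[( 41230 + 48880)/2] = 7650/45055 = 0.169792…
E_income = (-42/1172) / (7650/45055) = -0.2110…
E_income < 0 ⇒ inferior good.

-0.21; inferior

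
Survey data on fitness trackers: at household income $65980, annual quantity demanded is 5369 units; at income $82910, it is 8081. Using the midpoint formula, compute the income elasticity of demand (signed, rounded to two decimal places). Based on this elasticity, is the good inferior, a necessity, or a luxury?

%ΔQ = (8081 − 5369)/[( 5369 + 8081)/2] = 2712/6725 = 0.403271…
%ΔIncome = (82910 − 65980)/[( 65980 + 82910)/2] = 16930/74445 = 0.227416…
E_income = (2712/6725) / (16930/74445) = 1.7732…
E_income > 1 ⇒ normal good, luxury.

1.77; luxury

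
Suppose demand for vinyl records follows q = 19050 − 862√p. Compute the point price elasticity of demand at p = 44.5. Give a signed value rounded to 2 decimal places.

-0.22

dq/dp = −862/(2√p) = -64.6096. At p = 44.5, q = 13299.7.
Ed = (dq/dp)·(p/q) = (-64.6096) × (44.5/13299.7) = -0.2161…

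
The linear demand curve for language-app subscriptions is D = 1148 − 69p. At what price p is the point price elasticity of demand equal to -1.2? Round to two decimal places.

Ed = −69p/(1148 − 69p). Set this equal to -1.2:
69p = 1.2·(1148 − 69p) ⇒ 69p(1 + 1.2) = 1.2·1148
p = 1.2·1148 / (69·2.2) = 9.0750…

9.08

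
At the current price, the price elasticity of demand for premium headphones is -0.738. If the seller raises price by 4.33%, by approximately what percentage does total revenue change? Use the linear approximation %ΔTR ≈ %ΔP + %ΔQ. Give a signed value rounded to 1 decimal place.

%ΔQ ≈ Ed × %ΔP = (-0.738) × (+4.33%) = -3.1955%
%ΔTR ≈ %ΔP + %ΔQ = (+4.33%) + (-3.1955%) = +1.1345%

+1.1%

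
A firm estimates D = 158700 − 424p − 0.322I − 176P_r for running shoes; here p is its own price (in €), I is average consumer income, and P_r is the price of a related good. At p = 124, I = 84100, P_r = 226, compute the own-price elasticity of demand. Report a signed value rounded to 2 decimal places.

-1.34

At the given values, D = 158700 − 424(124) − 0.322(84100) − 176(226) = 39267.8.
∂D/∂p = −424.
E = (-424) × (124/39267.8) = -1.3389…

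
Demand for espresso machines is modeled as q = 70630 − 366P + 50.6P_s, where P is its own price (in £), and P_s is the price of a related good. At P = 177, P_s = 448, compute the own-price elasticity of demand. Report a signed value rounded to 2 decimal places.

At the given values, q = 70630 − 366(177) + 50.6(448) = 28516.8.
∂q/∂P = −366.
E = (-366) × (177/28516.8) = -2.2717…

-2.27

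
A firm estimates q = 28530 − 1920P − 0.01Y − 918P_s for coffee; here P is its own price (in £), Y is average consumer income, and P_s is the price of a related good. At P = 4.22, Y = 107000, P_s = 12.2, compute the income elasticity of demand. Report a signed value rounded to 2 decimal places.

At the given values, q = 28530 − 1920(4.22) − 0.01(107000) − 918(12.2) = 8158.
∂q/∂Y = -0.01.
E = (-0.01) × (107000/8158) = -0.1311…

-0.13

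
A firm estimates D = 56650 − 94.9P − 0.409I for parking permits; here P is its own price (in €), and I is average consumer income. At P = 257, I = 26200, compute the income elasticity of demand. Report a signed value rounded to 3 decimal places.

-0.497

At the given values, D = 56650 − 94.9(257) − 0.409(26200) = 21544.9.
∂D/∂I = -0.409.
E = (-0.409) × (26200/21544.9) = -0.49737…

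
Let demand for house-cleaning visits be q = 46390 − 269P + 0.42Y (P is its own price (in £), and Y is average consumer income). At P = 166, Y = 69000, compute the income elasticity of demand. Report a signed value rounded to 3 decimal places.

At the given values, q = 46390 − 269(166) + 0.42(69000) = 30716.
∂q/∂Y = 0.42.
E = (0.42) × (69000/30716) = 0.94348…

0.943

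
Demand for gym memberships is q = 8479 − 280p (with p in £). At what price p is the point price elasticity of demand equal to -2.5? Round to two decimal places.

Ed = −280p/(8479 − 280p). Set this equal to -2.5:
280p = 2.5·(8479 − 280p) ⇒ 280p(1 + 2.5) = 2.5·8479
p = 2.5·8479 / (280·3.5) = 21.6301…

21.63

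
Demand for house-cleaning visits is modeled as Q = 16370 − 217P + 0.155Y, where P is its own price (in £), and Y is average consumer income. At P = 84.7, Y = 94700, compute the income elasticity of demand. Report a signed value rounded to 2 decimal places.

1.16

At the given values, Q = 16370 − 217(84.7) + 0.155(94700) = 12668.6.
∂Q/∂Y = 0.155.
E = (0.155) × (94700/12668.6) = 1.1586…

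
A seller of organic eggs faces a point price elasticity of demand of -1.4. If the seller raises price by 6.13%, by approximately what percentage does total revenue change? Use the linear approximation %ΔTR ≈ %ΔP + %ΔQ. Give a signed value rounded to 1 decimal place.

-2.5%

%ΔQ ≈ Ed × %ΔP = (-1.4) × (+6.13%) = -8.5820%
%ΔTR ≈ %ΔP + %ΔQ = (+6.13%) + (-8.5820%) = -2.4520%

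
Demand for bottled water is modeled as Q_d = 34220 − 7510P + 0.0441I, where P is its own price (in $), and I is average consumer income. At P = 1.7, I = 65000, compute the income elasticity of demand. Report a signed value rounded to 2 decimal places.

0.12

At the given values, Q_d = 34220 − 7510(1.7) + 0.0441(65000) = 24319.5.
∂Q_d/∂I = 0.0441.
E = (0.0441) × (65000/24319.5) = 0.1178…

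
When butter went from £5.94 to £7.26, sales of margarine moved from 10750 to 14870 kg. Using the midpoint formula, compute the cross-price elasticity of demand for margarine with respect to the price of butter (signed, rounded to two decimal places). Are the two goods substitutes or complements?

1.61; substitutes

%ΔQ_{margarine} = (14870 − 10750)/avg = 4120/12810 = 0.321623…
%ΔP_{butter} = (7.26 − 5.94)/avg = 1.32/6.6 = 0.2
E_cross = (4120/12810) / (1.32/6.6) = 1.6081…
E_cross > 0 ⇒ the goods are substitutes.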